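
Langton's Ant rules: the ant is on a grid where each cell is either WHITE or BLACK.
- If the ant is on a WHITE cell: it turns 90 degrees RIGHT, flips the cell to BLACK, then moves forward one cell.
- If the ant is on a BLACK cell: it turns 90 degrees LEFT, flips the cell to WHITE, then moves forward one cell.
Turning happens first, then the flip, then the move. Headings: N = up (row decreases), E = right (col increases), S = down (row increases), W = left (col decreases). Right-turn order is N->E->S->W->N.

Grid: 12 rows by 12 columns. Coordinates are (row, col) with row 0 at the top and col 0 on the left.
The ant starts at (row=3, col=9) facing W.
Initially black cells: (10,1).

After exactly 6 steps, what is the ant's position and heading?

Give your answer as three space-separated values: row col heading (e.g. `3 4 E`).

Step 1: on WHITE (3,9): turn R to N, flip to black, move to (2,9). |black|=2
Step 2: on WHITE (2,9): turn R to E, flip to black, move to (2,10). |black|=3
Step 3: on WHITE (2,10): turn R to S, flip to black, move to (3,10). |black|=4
Step 4: on WHITE (3,10): turn R to W, flip to black, move to (3,9). |black|=5
Step 5: on BLACK (3,9): turn L to S, flip to white, move to (4,9). |black|=4
Step 6: on WHITE (4,9): turn R to W, flip to black, move to (4,8). |black|=5

Answer: 4 8 W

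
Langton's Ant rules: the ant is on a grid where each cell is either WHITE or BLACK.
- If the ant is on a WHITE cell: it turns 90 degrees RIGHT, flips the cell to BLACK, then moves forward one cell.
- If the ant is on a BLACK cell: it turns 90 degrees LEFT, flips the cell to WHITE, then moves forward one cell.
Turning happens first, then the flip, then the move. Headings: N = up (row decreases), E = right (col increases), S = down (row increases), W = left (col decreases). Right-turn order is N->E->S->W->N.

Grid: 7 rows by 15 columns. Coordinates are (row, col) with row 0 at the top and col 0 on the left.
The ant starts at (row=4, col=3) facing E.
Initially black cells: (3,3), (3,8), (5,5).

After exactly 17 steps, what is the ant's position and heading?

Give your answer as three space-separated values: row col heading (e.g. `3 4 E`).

Answer: 5 3 N

Derivation:
Step 1: on WHITE (4,3): turn R to S, flip to black, move to (5,3). |black|=4
Step 2: on WHITE (5,3): turn R to W, flip to black, move to (5,2). |black|=5
Step 3: on WHITE (5,2): turn R to N, flip to black, move to (4,2). |black|=6
Step 4: on WHITE (4,2): turn R to E, flip to black, move to (4,3). |black|=7
Step 5: on BLACK (4,3): turn L to N, flip to white, move to (3,3). |black|=6
Step 6: on BLACK (3,3): turn L to W, flip to white, move to (3,2). |black|=5
Step 7: on WHITE (3,2): turn R to N, flip to black, move to (2,2). |black|=6
Step 8: on WHITE (2,2): turn R to E, flip to black, move to (2,3). |black|=7
Step 9: on WHITE (2,3): turn R to S, flip to black, move to (3,3). |black|=8
Step 10: on WHITE (3,3): turn R to W, flip to black, move to (3,2). |black|=9
Step 11: on BLACK (3,2): turn L to S, flip to white, move to (4,2). |black|=8
Step 12: on BLACK (4,2): turn L to E, flip to white, move to (4,3). |black|=7
Step 13: on WHITE (4,3): turn R to S, flip to black, move to (5,3). |black|=8
Step 14: on BLACK (5,3): turn L to E, flip to white, move to (5,4). |black|=7
Step 15: on WHITE (5,4): turn R to S, flip to black, move to (6,4). |black|=8
Step 16: on WHITE (6,4): turn R to W, flip to black, move to (6,3). |black|=9
Step 17: on WHITE (6,3): turn R to N, flip to black, move to (5,3). |black|=10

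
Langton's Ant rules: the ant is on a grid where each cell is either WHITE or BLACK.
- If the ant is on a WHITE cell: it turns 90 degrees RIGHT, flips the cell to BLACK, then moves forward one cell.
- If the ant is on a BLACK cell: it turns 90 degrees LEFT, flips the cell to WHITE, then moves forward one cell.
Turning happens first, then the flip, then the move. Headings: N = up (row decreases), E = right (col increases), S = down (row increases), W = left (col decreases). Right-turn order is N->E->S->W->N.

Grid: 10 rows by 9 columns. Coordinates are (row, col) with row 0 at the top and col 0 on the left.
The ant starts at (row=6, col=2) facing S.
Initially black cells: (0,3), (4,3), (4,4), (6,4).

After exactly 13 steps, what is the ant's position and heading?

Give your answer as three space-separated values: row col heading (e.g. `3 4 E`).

Answer: 6 5 E

Derivation:
Step 1: on WHITE (6,2): turn R to W, flip to black, move to (6,1). |black|=5
Step 2: on WHITE (6,1): turn R to N, flip to black, move to (5,1). |black|=6
Step 3: on WHITE (5,1): turn R to E, flip to black, move to (5,2). |black|=7
Step 4: on WHITE (5,2): turn R to S, flip to black, move to (6,2). |black|=8
Step 5: on BLACK (6,2): turn L to E, flip to white, move to (6,3). |black|=7
Step 6: on WHITE (6,3): turn R to S, flip to black, move to (7,3). |black|=8
Step 7: on WHITE (7,3): turn R to W, flip to black, move to (7,2). |black|=9
Step 8: on WHITE (7,2): turn R to N, flip to black, move to (6,2). |black|=10
Step 9: on WHITE (6,2): turn R to E, flip to black, move to (6,3). |black|=11
Step 10: on BLACK (6,3): turn L to N, flip to white, move to (5,3). |black|=10
Step 11: on WHITE (5,3): turn R to E, flip to black, move to (5,4). |black|=11
Step 12: on WHITE (5,4): turn R to S, flip to black, move to (6,4). |black|=12
Step 13: on BLACK (6,4): turn L to E, flip to white, move to (6,5). |black|=11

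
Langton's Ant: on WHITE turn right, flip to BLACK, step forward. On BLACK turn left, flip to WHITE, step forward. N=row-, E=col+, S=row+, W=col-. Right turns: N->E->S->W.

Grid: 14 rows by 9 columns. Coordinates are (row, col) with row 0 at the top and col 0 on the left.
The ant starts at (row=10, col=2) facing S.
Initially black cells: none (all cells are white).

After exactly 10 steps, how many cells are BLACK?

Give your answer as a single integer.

Answer: 6

Derivation:
Step 1: on WHITE (10,2): turn R to W, flip to black, move to (10,1). |black|=1
Step 2: on WHITE (10,1): turn R to N, flip to black, move to (9,1). |black|=2
Step 3: on WHITE (9,1): turn R to E, flip to black, move to (9,2). |black|=3
Step 4: on WHITE (9,2): turn R to S, flip to black, move to (10,2). |black|=4
Step 5: on BLACK (10,2): turn L to E, flip to white, move to (10,3). |black|=3
Step 6: on WHITE (10,3): turn R to S, flip to black, move to (11,3). |black|=4
Step 7: on WHITE (11,3): turn R to W, flip to black, move to (11,2). |black|=5
Step 8: on WHITE (11,2): turn R to N, flip to black, move to (10,2). |black|=6
Step 9: on WHITE (10,2): turn R to E, flip to black, move to (10,3). |black|=7
Step 10: on BLACK (10,3): turn L to N, flip to white, move to (9,3). |black|=6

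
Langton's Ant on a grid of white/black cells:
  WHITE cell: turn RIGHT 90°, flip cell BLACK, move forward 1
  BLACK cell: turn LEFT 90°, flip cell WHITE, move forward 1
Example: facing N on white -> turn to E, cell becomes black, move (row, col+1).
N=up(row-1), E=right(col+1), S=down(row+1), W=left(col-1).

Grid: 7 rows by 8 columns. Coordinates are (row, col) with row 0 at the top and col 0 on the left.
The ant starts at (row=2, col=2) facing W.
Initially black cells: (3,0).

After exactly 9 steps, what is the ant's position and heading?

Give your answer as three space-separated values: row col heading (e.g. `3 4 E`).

Answer: 3 2 S

Derivation:
Step 1: on WHITE (2,2): turn R to N, flip to black, move to (1,2). |black|=2
Step 2: on WHITE (1,2): turn R to E, flip to black, move to (1,3). |black|=3
Step 3: on WHITE (1,3): turn R to S, flip to black, move to (2,3). |black|=4
Step 4: on WHITE (2,3): turn R to W, flip to black, move to (2,2). |black|=5
Step 5: on BLACK (2,2): turn L to S, flip to white, move to (3,2). |black|=4
Step 6: on WHITE (3,2): turn R to W, flip to black, move to (3,1). |black|=5
Step 7: on WHITE (3,1): turn R to N, flip to black, move to (2,1). |black|=6
Step 8: on WHITE (2,1): turn R to E, flip to black, move to (2,2). |black|=7
Step 9: on WHITE (2,2): turn R to S, flip to black, move to (3,2). |black|=8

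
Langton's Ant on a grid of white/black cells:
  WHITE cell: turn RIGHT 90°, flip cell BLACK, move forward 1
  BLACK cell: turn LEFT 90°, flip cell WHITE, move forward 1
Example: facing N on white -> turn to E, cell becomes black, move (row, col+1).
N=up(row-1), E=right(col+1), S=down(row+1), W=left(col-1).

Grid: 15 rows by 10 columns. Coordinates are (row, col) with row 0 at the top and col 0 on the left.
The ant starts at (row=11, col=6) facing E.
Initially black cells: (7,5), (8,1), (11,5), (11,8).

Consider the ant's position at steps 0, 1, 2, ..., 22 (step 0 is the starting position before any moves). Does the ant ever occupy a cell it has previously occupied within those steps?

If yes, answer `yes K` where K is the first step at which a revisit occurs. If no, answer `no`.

Step 1: on WHITE (11,6): turn R to S, flip to black, move to (12,6). |black|=5 — new cell
Step 2: on WHITE (12,6): turn R to W, flip to black, move to (12,5). |black|=6 — new cell
Step 3: on WHITE (12,5): turn R to N, flip to black, move to (11,5). |black|=7 — new cell
Step 4: on BLACK (11,5): turn L to W, flip to white, move to (11,4). |black|=6 — new cell
Step 5: on WHITE (11,4): turn R to N, flip to black, move to (10,4). |black|=7 — new cell
Step 6: on WHITE (10,4): turn R to E, flip to black, move to (10,5). |black|=8 — new cell
Step 7: on WHITE (10,5): turn R to S, flip to black, move to (11,5). |black|=9 — REVISIT

Answer: yes 7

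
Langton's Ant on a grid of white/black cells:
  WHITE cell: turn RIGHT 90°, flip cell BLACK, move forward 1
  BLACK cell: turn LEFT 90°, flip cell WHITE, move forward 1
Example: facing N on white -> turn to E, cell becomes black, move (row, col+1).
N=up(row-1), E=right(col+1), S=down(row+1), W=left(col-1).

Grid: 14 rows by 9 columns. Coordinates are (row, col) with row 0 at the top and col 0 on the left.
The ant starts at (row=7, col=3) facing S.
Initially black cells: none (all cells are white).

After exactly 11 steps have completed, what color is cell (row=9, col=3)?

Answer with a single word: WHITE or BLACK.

Step 1: on WHITE (7,3): turn R to W, flip to black, move to (7,2). |black|=1
Step 2: on WHITE (7,2): turn R to N, flip to black, move to (6,2). |black|=2
Step 3: on WHITE (6,2): turn R to E, flip to black, move to (6,3). |black|=3
Step 4: on WHITE (6,3): turn R to S, flip to black, move to (7,3). |black|=4
Step 5: on BLACK (7,3): turn L to E, flip to white, move to (7,4). |black|=3
Step 6: on WHITE (7,4): turn R to S, flip to black, move to (8,4). |black|=4
Step 7: on WHITE (8,4): turn R to W, flip to black, move to (8,3). |black|=5
Step 8: on WHITE (8,3): turn R to N, flip to black, move to (7,3). |black|=6
Step 9: on WHITE (7,3): turn R to E, flip to black, move to (7,4). |black|=7
Step 10: on BLACK (7,4): turn L to N, flip to white, move to (6,4). |black|=6
Step 11: on WHITE (6,4): turn R to E, flip to black, move to (6,5). |black|=7

Answer: WHITE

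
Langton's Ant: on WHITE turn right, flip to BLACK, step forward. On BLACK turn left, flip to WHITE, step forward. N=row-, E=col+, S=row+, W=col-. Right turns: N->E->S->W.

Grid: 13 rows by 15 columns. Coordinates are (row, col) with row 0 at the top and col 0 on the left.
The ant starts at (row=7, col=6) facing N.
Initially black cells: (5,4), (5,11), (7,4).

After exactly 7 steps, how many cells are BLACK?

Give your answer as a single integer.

Step 1: on WHITE (7,6): turn R to E, flip to black, move to (7,7). |black|=4
Step 2: on WHITE (7,7): turn R to S, flip to black, move to (8,7). |black|=5
Step 3: on WHITE (8,7): turn R to W, flip to black, move to (8,6). |black|=6
Step 4: on WHITE (8,6): turn R to N, flip to black, move to (7,6). |black|=7
Step 5: on BLACK (7,6): turn L to W, flip to white, move to (7,5). |black|=6
Step 6: on WHITE (7,5): turn R to N, flip to black, move to (6,5). |black|=7
Step 7: on WHITE (6,5): turn R to E, flip to black, move to (6,6). |black|=8

Answer: 8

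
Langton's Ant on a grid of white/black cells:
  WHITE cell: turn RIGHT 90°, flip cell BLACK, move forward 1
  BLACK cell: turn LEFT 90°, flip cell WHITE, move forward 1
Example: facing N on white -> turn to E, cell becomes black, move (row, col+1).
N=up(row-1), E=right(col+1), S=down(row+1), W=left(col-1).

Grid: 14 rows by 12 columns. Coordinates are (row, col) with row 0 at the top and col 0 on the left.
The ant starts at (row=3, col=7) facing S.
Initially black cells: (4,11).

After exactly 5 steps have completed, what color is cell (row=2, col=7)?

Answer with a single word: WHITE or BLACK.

Step 1: on WHITE (3,7): turn R to W, flip to black, move to (3,6). |black|=2
Step 2: on WHITE (3,6): turn R to N, flip to black, move to (2,6). |black|=3
Step 3: on WHITE (2,6): turn R to E, flip to black, move to (2,7). |black|=4
Step 4: on WHITE (2,7): turn R to S, flip to black, move to (3,7). |black|=5
Step 5: on BLACK (3,7): turn L to E, flip to white, move to (3,8). |black|=4

Answer: BLACK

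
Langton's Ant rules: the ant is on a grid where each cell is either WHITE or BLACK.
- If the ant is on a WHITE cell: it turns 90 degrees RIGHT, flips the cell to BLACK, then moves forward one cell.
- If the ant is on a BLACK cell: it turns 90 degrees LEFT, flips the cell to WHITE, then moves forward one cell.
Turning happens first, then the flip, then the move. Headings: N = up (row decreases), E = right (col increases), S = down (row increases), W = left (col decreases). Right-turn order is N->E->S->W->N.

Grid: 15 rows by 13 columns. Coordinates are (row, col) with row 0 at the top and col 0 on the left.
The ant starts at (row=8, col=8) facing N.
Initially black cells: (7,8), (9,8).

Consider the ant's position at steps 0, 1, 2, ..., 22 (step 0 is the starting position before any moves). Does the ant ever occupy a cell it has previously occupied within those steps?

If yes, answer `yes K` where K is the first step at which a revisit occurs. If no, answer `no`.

Step 1: on WHITE (8,8): turn R to E, flip to black, move to (8,9). |black|=3 — new cell
Step 2: on WHITE (8,9): turn R to S, flip to black, move to (9,9). |black|=4 — new cell
Step 3: on WHITE (9,9): turn R to W, flip to black, move to (9,8). |black|=5 — new cell
Step 4: on BLACK (9,8): turn L to S, flip to white, move to (10,8). |black|=4 — new cell
Step 5: on WHITE (10,8): turn R to W, flip to black, move to (10,7). |black|=5 — new cell
Step 6: on WHITE (10,7): turn R to N, flip to black, move to (9,7). |black|=6 — new cell
Step 7: on WHITE (9,7): turn R to E, flip to black, move to (9,8). |black|=7 — REVISIT

Answer: yes 7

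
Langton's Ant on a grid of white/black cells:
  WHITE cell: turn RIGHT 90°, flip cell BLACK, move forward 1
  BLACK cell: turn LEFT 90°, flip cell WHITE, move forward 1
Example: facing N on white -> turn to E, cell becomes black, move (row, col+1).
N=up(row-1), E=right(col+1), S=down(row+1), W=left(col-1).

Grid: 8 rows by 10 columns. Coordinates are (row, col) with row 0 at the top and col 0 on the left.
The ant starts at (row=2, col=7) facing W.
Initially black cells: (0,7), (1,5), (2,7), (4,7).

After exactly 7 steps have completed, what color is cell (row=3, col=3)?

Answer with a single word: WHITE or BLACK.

Step 1: on BLACK (2,7): turn L to S, flip to white, move to (3,7). |black|=3
Step 2: on WHITE (3,7): turn R to W, flip to black, move to (3,6). |black|=4
Step 3: on WHITE (3,6): turn R to N, flip to black, move to (2,6). |black|=5
Step 4: on WHITE (2,6): turn R to E, flip to black, move to (2,7). |black|=6
Step 5: on WHITE (2,7): turn R to S, flip to black, move to (3,7). |black|=7
Step 6: on BLACK (3,7): turn L to E, flip to white, move to (3,8). |black|=6
Step 7: on WHITE (3,8): turn R to S, flip to black, move to (4,8). |black|=7

Answer: WHITE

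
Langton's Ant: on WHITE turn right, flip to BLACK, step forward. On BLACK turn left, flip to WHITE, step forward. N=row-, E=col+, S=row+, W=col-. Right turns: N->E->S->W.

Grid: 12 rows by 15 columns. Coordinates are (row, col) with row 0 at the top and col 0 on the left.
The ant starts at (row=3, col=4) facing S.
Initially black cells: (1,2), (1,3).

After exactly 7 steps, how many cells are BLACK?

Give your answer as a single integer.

Answer: 7

Derivation:
Step 1: on WHITE (3,4): turn R to W, flip to black, move to (3,3). |black|=3
Step 2: on WHITE (3,3): turn R to N, flip to black, move to (2,3). |black|=4
Step 3: on WHITE (2,3): turn R to E, flip to black, move to (2,4). |black|=5
Step 4: on WHITE (2,4): turn R to S, flip to black, move to (3,4). |black|=6
Step 5: on BLACK (3,4): turn L to E, flip to white, move to (3,5). |black|=5
Step 6: on WHITE (3,5): turn R to S, flip to black, move to (4,5). |black|=6
Step 7: on WHITE (4,5): turn R to W, flip to black, move to (4,4). |black|=7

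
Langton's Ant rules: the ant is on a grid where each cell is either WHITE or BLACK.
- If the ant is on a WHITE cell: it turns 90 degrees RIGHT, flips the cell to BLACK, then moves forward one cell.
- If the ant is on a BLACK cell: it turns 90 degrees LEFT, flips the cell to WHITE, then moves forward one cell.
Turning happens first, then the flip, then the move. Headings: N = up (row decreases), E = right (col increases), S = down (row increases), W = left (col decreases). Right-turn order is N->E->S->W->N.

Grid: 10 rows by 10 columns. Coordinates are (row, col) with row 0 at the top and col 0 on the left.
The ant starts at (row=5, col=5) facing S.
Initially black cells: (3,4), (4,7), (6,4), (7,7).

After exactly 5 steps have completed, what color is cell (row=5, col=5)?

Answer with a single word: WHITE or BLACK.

Step 1: on WHITE (5,5): turn R to W, flip to black, move to (5,4). |black|=5
Step 2: on WHITE (5,4): turn R to N, flip to black, move to (4,4). |black|=6
Step 3: on WHITE (4,4): turn R to E, flip to black, move to (4,5). |black|=7
Step 4: on WHITE (4,5): turn R to S, flip to black, move to (5,5). |black|=8
Step 5: on BLACK (5,5): turn L to E, flip to white, move to (5,6). |black|=7

Answer: WHITE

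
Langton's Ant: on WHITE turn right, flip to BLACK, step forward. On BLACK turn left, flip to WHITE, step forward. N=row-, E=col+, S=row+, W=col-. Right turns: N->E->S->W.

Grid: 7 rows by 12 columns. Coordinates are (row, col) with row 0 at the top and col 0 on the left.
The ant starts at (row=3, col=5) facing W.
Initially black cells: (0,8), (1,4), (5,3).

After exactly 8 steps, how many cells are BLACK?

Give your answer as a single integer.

Step 1: on WHITE (3,5): turn R to N, flip to black, move to (2,5). |black|=4
Step 2: on WHITE (2,5): turn R to E, flip to black, move to (2,6). |black|=5
Step 3: on WHITE (2,6): turn R to S, flip to black, move to (3,6). |black|=6
Step 4: on WHITE (3,6): turn R to W, flip to black, move to (3,5). |black|=7
Step 5: on BLACK (3,5): turn L to S, flip to white, move to (4,5). |black|=6
Step 6: on WHITE (4,5): turn R to W, flip to black, move to (4,4). |black|=7
Step 7: on WHITE (4,4): turn R to N, flip to black, move to (3,4). |black|=8
Step 8: on WHITE (3,4): turn R to E, flip to black, move to (3,5). |black|=9

Answer: 9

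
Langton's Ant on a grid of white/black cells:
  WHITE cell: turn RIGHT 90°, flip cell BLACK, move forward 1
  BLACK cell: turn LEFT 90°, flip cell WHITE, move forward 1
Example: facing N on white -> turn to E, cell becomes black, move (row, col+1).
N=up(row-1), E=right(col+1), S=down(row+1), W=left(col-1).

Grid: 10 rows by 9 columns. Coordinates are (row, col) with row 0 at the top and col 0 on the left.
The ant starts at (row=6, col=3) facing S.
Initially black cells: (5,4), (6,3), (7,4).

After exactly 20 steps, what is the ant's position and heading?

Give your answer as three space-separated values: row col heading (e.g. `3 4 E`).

Step 1: on BLACK (6,3): turn L to E, flip to white, move to (6,4). |black|=2
Step 2: on WHITE (6,4): turn R to S, flip to black, move to (7,4). |black|=3
Step 3: on BLACK (7,4): turn L to E, flip to white, move to (7,5). |black|=2
Step 4: on WHITE (7,5): turn R to S, flip to black, move to (8,5). |black|=3
Step 5: on WHITE (8,5): turn R to W, flip to black, move to (8,4). |black|=4
Step 6: on WHITE (8,4): turn R to N, flip to black, move to (7,4). |black|=5
Step 7: on WHITE (7,4): turn R to E, flip to black, move to (7,5). |black|=6
Step 8: on BLACK (7,5): turn L to N, flip to white, move to (6,5). |black|=5
Step 9: on WHITE (6,5): turn R to E, flip to black, move to (6,6). |black|=6
Step 10: on WHITE (6,6): turn R to S, flip to black, move to (7,6). |black|=7
Step 11: on WHITE (7,6): turn R to W, flip to black, move to (7,5). |black|=8
Step 12: on WHITE (7,5): turn R to N, flip to black, move to (6,5). |black|=9
Step 13: on BLACK (6,5): turn L to W, flip to white, move to (6,4). |black|=8
Step 14: on BLACK (6,4): turn L to S, flip to white, move to (7,4). |black|=7
Step 15: on BLACK (7,4): turn L to E, flip to white, move to (7,5). |black|=6
Step 16: on BLACK (7,5): turn L to N, flip to white, move to (6,5). |black|=5
Step 17: on WHITE (6,5): turn R to E, flip to black, move to (6,6). |black|=6
Step 18: on BLACK (6,6): turn L to N, flip to white, move to (5,6). |black|=5
Step 19: on WHITE (5,6): turn R to E, flip to black, move to (5,7). |black|=6
Step 20: on WHITE (5,7): turn R to S, flip to black, move to (6,7). |black|=7

Answer: 6 7 S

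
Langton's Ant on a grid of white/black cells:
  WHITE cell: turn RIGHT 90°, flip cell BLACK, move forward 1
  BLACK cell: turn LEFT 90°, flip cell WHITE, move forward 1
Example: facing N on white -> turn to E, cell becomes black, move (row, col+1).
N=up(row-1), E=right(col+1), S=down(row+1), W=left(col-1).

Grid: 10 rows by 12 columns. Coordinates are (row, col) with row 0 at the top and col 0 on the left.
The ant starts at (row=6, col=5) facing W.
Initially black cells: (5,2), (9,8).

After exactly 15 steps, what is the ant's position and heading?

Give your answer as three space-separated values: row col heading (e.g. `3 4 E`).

Answer: 6 6 N

Derivation:
Step 1: on WHITE (6,5): turn R to N, flip to black, move to (5,5). |black|=3
Step 2: on WHITE (5,5): turn R to E, flip to black, move to (5,6). |black|=4
Step 3: on WHITE (5,6): turn R to S, flip to black, move to (6,6). |black|=5
Step 4: on WHITE (6,6): turn R to W, flip to black, move to (6,5). |black|=6
Step 5: on BLACK (6,5): turn L to S, flip to white, move to (7,5). |black|=5
Step 6: on WHITE (7,5): turn R to W, flip to black, move to (7,4). |black|=6
Step 7: on WHITE (7,4): turn R to N, flip to black, move to (6,4). |black|=7
Step 8: on WHITE (6,4): turn R to E, flip to black, move to (6,5). |black|=8
Step 9: on WHITE (6,5): turn R to S, flip to black, move to (7,5). |black|=9
Step 10: on BLACK (7,5): turn L to E, flip to white, move to (7,6). |black|=8
Step 11: on WHITE (7,6): turn R to S, flip to black, move to (8,6). |black|=9
Step 12: on WHITE (8,6): turn R to W, flip to black, move to (8,5). |black|=10
Step 13: on WHITE (8,5): turn R to N, flip to black, move to (7,5). |black|=11
Step 14: on WHITE (7,5): turn R to E, flip to black, move to (7,6). |black|=12
Step 15: on BLACK (7,6): turn L to N, flip to white, move to (6,6). |black|=11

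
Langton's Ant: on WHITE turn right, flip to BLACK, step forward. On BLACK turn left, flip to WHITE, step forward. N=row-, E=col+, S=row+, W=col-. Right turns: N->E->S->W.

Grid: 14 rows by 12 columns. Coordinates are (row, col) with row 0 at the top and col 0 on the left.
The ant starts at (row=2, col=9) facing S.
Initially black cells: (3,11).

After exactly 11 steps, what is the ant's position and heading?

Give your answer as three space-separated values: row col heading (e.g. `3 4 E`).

Step 1: on WHITE (2,9): turn R to W, flip to black, move to (2,8). |black|=2
Step 2: on WHITE (2,8): turn R to N, flip to black, move to (1,8). |black|=3
Step 3: on WHITE (1,8): turn R to E, flip to black, move to (1,9). |black|=4
Step 4: on WHITE (1,9): turn R to S, flip to black, move to (2,9). |black|=5
Step 5: on BLACK (2,9): turn L to E, flip to white, move to (2,10). |black|=4
Step 6: on WHITE (2,10): turn R to S, flip to black, move to (3,10). |black|=5
Step 7: on WHITE (3,10): turn R to W, flip to black, move to (3,9). |black|=6
Step 8: on WHITE (3,9): turn R to N, flip to black, move to (2,9). |black|=7
Step 9: on WHITE (2,9): turn R to E, flip to black, move to (2,10). |black|=8
Step 10: on BLACK (2,10): turn L to N, flip to white, move to (1,10). |black|=7
Step 11: on WHITE (1,10): turn R to E, flip to black, move to (1,11). |black|=8

Answer: 1 11 E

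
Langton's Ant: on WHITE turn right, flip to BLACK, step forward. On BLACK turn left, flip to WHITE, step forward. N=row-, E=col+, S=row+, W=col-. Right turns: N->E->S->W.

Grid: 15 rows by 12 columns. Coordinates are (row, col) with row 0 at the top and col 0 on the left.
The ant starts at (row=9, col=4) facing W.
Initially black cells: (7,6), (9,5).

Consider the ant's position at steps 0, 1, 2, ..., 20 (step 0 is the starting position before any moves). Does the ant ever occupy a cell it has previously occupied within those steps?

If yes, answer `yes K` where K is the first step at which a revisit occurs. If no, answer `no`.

Step 1: on WHITE (9,4): turn R to N, flip to black, move to (8,4). |black|=3 — new cell
Step 2: on WHITE (8,4): turn R to E, flip to black, move to (8,5). |black|=4 — new cell
Step 3: on WHITE (8,5): turn R to S, flip to black, move to (9,5). |black|=5 — new cell
Step 4: on BLACK (9,5): turn L to E, flip to white, move to (9,6). |black|=4 — new cell
Step 5: on WHITE (9,6): turn R to S, flip to black, move to (10,6). |black|=5 — new cell
Step 6: on WHITE (10,6): turn R to W, flip to black, move to (10,5). |black|=6 — new cell
Step 7: on WHITE (10,5): turn R to N, flip to black, move to (9,5). |black|=7 — REVISIT

Answer: yes 7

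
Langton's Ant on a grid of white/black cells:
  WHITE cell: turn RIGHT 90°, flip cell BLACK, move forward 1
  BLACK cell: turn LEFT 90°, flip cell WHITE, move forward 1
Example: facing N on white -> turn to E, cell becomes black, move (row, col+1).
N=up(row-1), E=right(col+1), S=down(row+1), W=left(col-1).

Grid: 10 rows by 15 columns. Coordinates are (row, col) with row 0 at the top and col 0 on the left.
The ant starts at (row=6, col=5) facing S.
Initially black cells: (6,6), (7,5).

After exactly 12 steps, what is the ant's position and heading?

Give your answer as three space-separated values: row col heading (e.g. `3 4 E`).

Answer: 6 5 S

Derivation:
Step 1: on WHITE (6,5): turn R to W, flip to black, move to (6,4). |black|=3
Step 2: on WHITE (6,4): turn R to N, flip to black, move to (5,4). |black|=4
Step 3: on WHITE (5,4): turn R to E, flip to black, move to (5,5). |black|=5
Step 4: on WHITE (5,5): turn R to S, flip to black, move to (6,5). |black|=6
Step 5: on BLACK (6,5): turn L to E, flip to white, move to (6,6). |black|=5
Step 6: on BLACK (6,6): turn L to N, flip to white, move to (5,6). |black|=4
Step 7: on WHITE (5,6): turn R to E, flip to black, move to (5,7). |black|=5
Step 8: on WHITE (5,7): turn R to S, flip to black, move to (6,7). |black|=6
Step 9: on WHITE (6,7): turn R to W, flip to black, move to (6,6). |black|=7
Step 10: on WHITE (6,6): turn R to N, flip to black, move to (5,6). |black|=8
Step 11: on BLACK (5,6): turn L to W, flip to white, move to (5,5). |black|=7
Step 12: on BLACK (5,5): turn L to S, flip to white, move to (6,5). |black|=6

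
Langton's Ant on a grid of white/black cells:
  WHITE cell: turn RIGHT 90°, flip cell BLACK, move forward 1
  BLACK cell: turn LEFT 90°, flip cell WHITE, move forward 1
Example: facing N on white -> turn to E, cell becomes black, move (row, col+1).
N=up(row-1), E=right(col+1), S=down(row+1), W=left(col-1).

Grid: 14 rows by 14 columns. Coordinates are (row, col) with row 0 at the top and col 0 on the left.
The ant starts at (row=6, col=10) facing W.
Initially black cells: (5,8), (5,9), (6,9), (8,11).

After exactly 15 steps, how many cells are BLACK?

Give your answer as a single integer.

Answer: 11

Derivation:
Step 1: on WHITE (6,10): turn R to N, flip to black, move to (5,10). |black|=5
Step 2: on WHITE (5,10): turn R to E, flip to black, move to (5,11). |black|=6
Step 3: on WHITE (5,11): turn R to S, flip to black, move to (6,11). |black|=7
Step 4: on WHITE (6,11): turn R to W, flip to black, move to (6,10). |black|=8
Step 5: on BLACK (6,10): turn L to S, flip to white, move to (7,10). |black|=7
Step 6: on WHITE (7,10): turn R to W, flip to black, move to (7,9). |black|=8
Step 7: on WHITE (7,9): turn R to N, flip to black, move to (6,9). |black|=9
Step 8: on BLACK (6,9): turn L to W, flip to white, move to (6,8). |black|=8
Step 9: on WHITE (6,8): turn R to N, flip to black, move to (5,8). |black|=9
Step 10: on BLACK (5,8): turn L to W, flip to white, move to (5,7). |black|=8
Step 11: on WHITE (5,7): turn R to N, flip to black, move to (4,7). |black|=9
Step 12: on WHITE (4,7): turn R to E, flip to black, move to (4,8). |black|=10
Step 13: on WHITE (4,8): turn R to S, flip to black, move to (5,8). |black|=11
Step 14: on WHITE (5,8): turn R to W, flip to black, move to (5,7). |black|=12
Step 15: on BLACK (5,7): turn L to S, flip to white, move to (6,7). |black|=11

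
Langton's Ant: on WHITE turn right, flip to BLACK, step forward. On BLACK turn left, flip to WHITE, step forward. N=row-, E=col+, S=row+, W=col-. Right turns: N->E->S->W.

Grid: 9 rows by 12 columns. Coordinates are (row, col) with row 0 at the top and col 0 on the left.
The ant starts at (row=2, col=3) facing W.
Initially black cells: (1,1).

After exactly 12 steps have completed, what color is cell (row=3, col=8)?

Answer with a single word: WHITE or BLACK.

Answer: WHITE

Derivation:
Step 1: on WHITE (2,3): turn R to N, flip to black, move to (1,3). |black|=2
Step 2: on WHITE (1,3): turn R to E, flip to black, move to (1,4). |black|=3
Step 3: on WHITE (1,4): turn R to S, flip to black, move to (2,4). |black|=4
Step 4: on WHITE (2,4): turn R to W, flip to black, move to (2,3). |black|=5
Step 5: on BLACK (2,3): turn L to S, flip to white, move to (3,3). |black|=4
Step 6: on WHITE (3,3): turn R to W, flip to black, move to (3,2). |black|=5
Step 7: on WHITE (3,2): turn R to N, flip to black, move to (2,2). |black|=6
Step 8: on WHITE (2,2): turn R to E, flip to black, move to (2,3). |black|=7
Step 9: on WHITE (2,3): turn R to S, flip to black, move to (3,3). |black|=8
Step 10: on BLACK (3,3): turn L to E, flip to white, move to (3,4). |black|=7
Step 11: on WHITE (3,4): turn R to S, flip to black, move to (4,4). |black|=8
Step 12: on WHITE (4,4): turn R to W, flip to black, move to (4,3). |black|=9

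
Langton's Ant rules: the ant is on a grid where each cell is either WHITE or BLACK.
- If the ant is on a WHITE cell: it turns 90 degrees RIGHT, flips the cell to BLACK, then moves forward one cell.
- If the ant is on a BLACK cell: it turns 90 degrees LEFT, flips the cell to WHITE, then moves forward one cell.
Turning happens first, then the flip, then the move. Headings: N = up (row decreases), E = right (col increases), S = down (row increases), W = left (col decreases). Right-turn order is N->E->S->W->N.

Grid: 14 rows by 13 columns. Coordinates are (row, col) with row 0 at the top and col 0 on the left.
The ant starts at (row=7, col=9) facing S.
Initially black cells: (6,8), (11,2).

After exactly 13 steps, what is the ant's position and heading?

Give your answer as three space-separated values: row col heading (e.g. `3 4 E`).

Answer: 7 8 E

Derivation:
Step 1: on WHITE (7,9): turn R to W, flip to black, move to (7,8). |black|=3
Step 2: on WHITE (7,8): turn R to N, flip to black, move to (6,8). |black|=4
Step 3: on BLACK (6,8): turn L to W, flip to white, move to (6,7). |black|=3
Step 4: on WHITE (6,7): turn R to N, flip to black, move to (5,7). |black|=4
Step 5: on WHITE (5,7): turn R to E, flip to black, move to (5,8). |black|=5
Step 6: on WHITE (5,8): turn R to S, flip to black, move to (6,8). |black|=6
Step 7: on WHITE (6,8): turn R to W, flip to black, move to (6,7). |black|=7
Step 8: on BLACK (6,7): turn L to S, flip to white, move to (7,7). |black|=6
Step 9: on WHITE (7,7): turn R to W, flip to black, move to (7,6). |black|=7
Step 10: on WHITE (7,6): turn R to N, flip to black, move to (6,6). |black|=8
Step 11: on WHITE (6,6): turn R to E, flip to black, move to (6,7). |black|=9
Step 12: on WHITE (6,7): turn R to S, flip to black, move to (7,7). |black|=10
Step 13: on BLACK (7,7): turn L to E, flip to white, move to (7,8). |black|=9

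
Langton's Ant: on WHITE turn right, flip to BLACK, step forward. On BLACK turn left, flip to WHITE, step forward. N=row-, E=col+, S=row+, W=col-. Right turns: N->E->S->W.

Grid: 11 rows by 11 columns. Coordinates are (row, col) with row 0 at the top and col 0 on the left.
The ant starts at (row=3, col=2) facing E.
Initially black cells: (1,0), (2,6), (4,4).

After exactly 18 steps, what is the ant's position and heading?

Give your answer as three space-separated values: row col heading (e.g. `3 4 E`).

Step 1: on WHITE (3,2): turn R to S, flip to black, move to (4,2). |black|=4
Step 2: on WHITE (4,2): turn R to W, flip to black, move to (4,1). |black|=5
Step 3: on WHITE (4,1): turn R to N, flip to black, move to (3,1). |black|=6
Step 4: on WHITE (3,1): turn R to E, flip to black, move to (3,2). |black|=7
Step 5: on BLACK (3,2): turn L to N, flip to white, move to (2,2). |black|=6
Step 6: on WHITE (2,2): turn R to E, flip to black, move to (2,3). |black|=7
Step 7: on WHITE (2,3): turn R to S, flip to black, move to (3,3). |black|=8
Step 8: on WHITE (3,3): turn R to W, flip to black, move to (3,2). |black|=9
Step 9: on WHITE (3,2): turn R to N, flip to black, move to (2,2). |black|=10
Step 10: on BLACK (2,2): turn L to W, flip to white, move to (2,1). |black|=9
Step 11: on WHITE (2,1): turn R to N, flip to black, move to (1,1). |black|=10
Step 12: on WHITE (1,1): turn R to E, flip to black, move to (1,2). |black|=11
Step 13: on WHITE (1,2): turn R to S, flip to black, move to (2,2). |black|=12
Step 14: on WHITE (2,2): turn R to W, flip to black, move to (2,1). |black|=13
Step 15: on BLACK (2,1): turn L to S, flip to white, move to (3,1). |black|=12
Step 16: on BLACK (3,1): turn L to E, flip to white, move to (3,2). |black|=11
Step 17: on BLACK (3,2): turn L to N, flip to white, move to (2,2). |black|=10
Step 18: on BLACK (2,2): turn L to W, flip to white, move to (2,1). |black|=9

Answer: 2 1 W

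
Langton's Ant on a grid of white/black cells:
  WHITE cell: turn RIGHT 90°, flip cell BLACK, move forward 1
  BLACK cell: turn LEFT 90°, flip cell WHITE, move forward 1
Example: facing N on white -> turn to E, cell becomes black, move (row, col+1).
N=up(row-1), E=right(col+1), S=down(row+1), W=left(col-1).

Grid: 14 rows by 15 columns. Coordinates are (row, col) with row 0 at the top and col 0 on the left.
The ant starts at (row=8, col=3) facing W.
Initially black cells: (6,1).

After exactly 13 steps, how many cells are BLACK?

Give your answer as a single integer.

Answer: 10

Derivation:
Step 1: on WHITE (8,3): turn R to N, flip to black, move to (7,3). |black|=2
Step 2: on WHITE (7,3): turn R to E, flip to black, move to (7,4). |black|=3
Step 3: on WHITE (7,4): turn R to S, flip to black, move to (8,4). |black|=4
Step 4: on WHITE (8,4): turn R to W, flip to black, move to (8,3). |black|=5
Step 5: on BLACK (8,3): turn L to S, flip to white, move to (9,3). |black|=4
Step 6: on WHITE (9,3): turn R to W, flip to black, move to (9,2). |black|=5
Step 7: on WHITE (9,2): turn R to N, flip to black, move to (8,2). |black|=6
Step 8: on WHITE (8,2): turn R to E, flip to black, move to (8,3). |black|=7
Step 9: on WHITE (8,3): turn R to S, flip to black, move to (9,3). |black|=8
Step 10: on BLACK (9,3): turn L to E, flip to white, move to (9,4). |black|=7
Step 11: on WHITE (9,4): turn R to S, flip to black, move to (10,4). |black|=8
Step 12: on WHITE (10,4): turn R to W, flip to black, move to (10,3). |black|=9
Step 13: on WHITE (10,3): turn R to N, flip to black, move to (9,3). |black|=10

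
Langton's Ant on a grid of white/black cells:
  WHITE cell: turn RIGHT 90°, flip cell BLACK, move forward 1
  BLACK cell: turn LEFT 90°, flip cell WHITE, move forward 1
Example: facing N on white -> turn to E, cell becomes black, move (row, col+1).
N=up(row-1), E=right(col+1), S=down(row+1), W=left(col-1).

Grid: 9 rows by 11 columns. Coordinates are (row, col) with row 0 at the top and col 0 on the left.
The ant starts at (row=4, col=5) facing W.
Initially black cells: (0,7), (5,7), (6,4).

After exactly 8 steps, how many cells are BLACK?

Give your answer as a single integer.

Step 1: on WHITE (4,5): turn R to N, flip to black, move to (3,5). |black|=4
Step 2: on WHITE (3,5): turn R to E, flip to black, move to (3,6). |black|=5
Step 3: on WHITE (3,6): turn R to S, flip to black, move to (4,6). |black|=6
Step 4: on WHITE (4,6): turn R to W, flip to black, move to (4,5). |black|=7
Step 5: on BLACK (4,5): turn L to S, flip to white, move to (5,5). |black|=6
Step 6: on WHITE (5,5): turn R to W, flip to black, move to (5,4). |black|=7
Step 7: on WHITE (5,4): turn R to N, flip to black, move to (4,4). |black|=8
Step 8: on WHITE (4,4): turn R to E, flip to black, move to (4,5). |black|=9

Answer: 9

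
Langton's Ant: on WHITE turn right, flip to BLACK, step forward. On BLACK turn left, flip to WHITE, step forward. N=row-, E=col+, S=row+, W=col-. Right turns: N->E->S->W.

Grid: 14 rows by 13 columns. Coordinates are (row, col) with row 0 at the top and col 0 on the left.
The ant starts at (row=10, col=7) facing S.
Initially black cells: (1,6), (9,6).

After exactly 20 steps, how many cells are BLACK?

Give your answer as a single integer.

Answer: 8

Derivation:
Step 1: on WHITE (10,7): turn R to W, flip to black, move to (10,6). |black|=3
Step 2: on WHITE (10,6): turn R to N, flip to black, move to (9,6). |black|=4
Step 3: on BLACK (9,6): turn L to W, flip to white, move to (9,5). |black|=3
Step 4: on WHITE (9,5): turn R to N, flip to black, move to (8,5). |black|=4
Step 5: on WHITE (8,5): turn R to E, flip to black, move to (8,6). |black|=5
Step 6: on WHITE (8,6): turn R to S, flip to black, move to (9,6). |black|=6
Step 7: on WHITE (9,6): turn R to W, flip to black, move to (9,5). |black|=7
Step 8: on BLACK (9,5): turn L to S, flip to white, move to (10,5). |black|=6
Step 9: on WHITE (10,5): turn R to W, flip to black, move to (10,4). |black|=7
Step 10: on WHITE (10,4): turn R to N, flip to black, move to (9,4). |black|=8
Step 11: on WHITE (9,4): turn R to E, flip to black, move to (9,5). |black|=9
Step 12: on WHITE (9,5): turn R to S, flip to black, move to (10,5). |black|=10
Step 13: on BLACK (10,5): turn L to E, flip to white, move to (10,6). |black|=9
Step 14: on BLACK (10,6): turn L to N, flip to white, move to (9,6). |black|=8
Step 15: on BLACK (9,6): turn L to W, flip to white, move to (9,5). |black|=7
Step 16: on BLACK (9,5): turn L to S, flip to white, move to (10,5). |black|=6
Step 17: on WHITE (10,5): turn R to W, flip to black, move to (10,4). |black|=7
Step 18: on BLACK (10,4): turn L to S, flip to white, move to (11,4). |black|=6
Step 19: on WHITE (11,4): turn R to W, flip to black, move to (11,3). |black|=7
Step 20: on WHITE (11,3): turn R to N, flip to black, move to (10,3). |black|=8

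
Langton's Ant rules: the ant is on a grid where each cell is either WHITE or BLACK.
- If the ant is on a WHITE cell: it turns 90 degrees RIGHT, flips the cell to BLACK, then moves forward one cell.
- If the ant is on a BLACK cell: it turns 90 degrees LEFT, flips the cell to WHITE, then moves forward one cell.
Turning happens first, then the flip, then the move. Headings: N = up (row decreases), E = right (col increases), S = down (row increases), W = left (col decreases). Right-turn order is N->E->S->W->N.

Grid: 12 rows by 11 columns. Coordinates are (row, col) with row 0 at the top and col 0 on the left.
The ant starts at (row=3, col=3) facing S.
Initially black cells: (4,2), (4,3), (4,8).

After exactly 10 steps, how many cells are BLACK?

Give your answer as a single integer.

Step 1: on WHITE (3,3): turn R to W, flip to black, move to (3,2). |black|=4
Step 2: on WHITE (3,2): turn R to N, flip to black, move to (2,2). |black|=5
Step 3: on WHITE (2,2): turn R to E, flip to black, move to (2,3). |black|=6
Step 4: on WHITE (2,3): turn R to S, flip to black, move to (3,3). |black|=7
Step 5: on BLACK (3,3): turn L to E, flip to white, move to (3,4). |black|=6
Step 6: on WHITE (3,4): turn R to S, flip to black, move to (4,4). |black|=7
Step 7: on WHITE (4,4): turn R to W, flip to black, move to (4,3). |black|=8
Step 8: on BLACK (4,3): turn L to S, flip to white, move to (5,3). |black|=7
Step 9: on WHITE (5,3): turn R to W, flip to black, move to (5,2). |black|=8
Step 10: on WHITE (5,2): turn R to N, flip to black, move to (4,2). |black|=9

Answer: 9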